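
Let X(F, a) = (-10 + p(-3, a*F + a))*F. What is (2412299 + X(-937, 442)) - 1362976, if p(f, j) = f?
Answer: 1061504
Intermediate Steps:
X(F, a) = -13*F (X(F, a) = (-10 - 3)*F = -13*F)
(2412299 + X(-937, 442)) - 1362976 = (2412299 - 13*(-937)) - 1362976 = (2412299 + 12181) - 1362976 = 2424480 - 1362976 = 1061504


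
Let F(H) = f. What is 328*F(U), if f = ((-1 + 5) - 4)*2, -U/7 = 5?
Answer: 0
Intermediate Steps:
U = -35 (U = -7*5 = -35)
f = 0 (f = (4 - 4)*2 = 0*2 = 0)
F(H) = 0
328*F(U) = 328*0 = 0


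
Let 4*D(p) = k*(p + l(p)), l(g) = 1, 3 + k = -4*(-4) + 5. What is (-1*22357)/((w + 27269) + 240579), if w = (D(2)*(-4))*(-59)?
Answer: -22357/271034 ≈ -0.082488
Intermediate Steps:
k = 18 (k = -3 + (-4*(-4) + 5) = -3 + (16 + 5) = -3 + 21 = 18)
D(p) = 9/2 + 9*p/2 (D(p) = (18*(p + 1))/4 = (18*(1 + p))/4 = (18 + 18*p)/4 = 9/2 + 9*p/2)
w = 3186 (w = ((9/2 + (9/2)*2)*(-4))*(-59) = ((9/2 + 9)*(-4))*(-59) = ((27/2)*(-4))*(-59) = -54*(-59) = 3186)
(-1*22357)/((w + 27269) + 240579) = (-1*22357)/((3186 + 27269) + 240579) = -22357/(30455 + 240579) = -22357/271034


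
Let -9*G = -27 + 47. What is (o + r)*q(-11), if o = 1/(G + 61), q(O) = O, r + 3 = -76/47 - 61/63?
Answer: 95941483/1566369 ≈ 61.251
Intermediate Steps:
G = -20/9 (G = -(-27 + 47)/9 = -⅑*20 = -20/9 ≈ -2.2222)
r = -16538/2961 (r = -3 + (-76/47 - 61/63) = -3 - 7655/2961 = -16538/2961 ≈ -5.5853)
o = 9/529 (o = 1/(-20/9 + 61) = 1/(529/9) = 9/529 ≈ 0.017013)
(o + r)*q(-11) = (9/529 - 16538/2961)*(-11) = -8721953/1566369*(-11) = 95941483/1566369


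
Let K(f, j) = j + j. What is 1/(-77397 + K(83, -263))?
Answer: -1/77923 ≈ -1.2833e-5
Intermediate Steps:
K(f, j) = 2*j
1/(-77397 + K(83, -263)) = 1/(-77397 + 2*(-263)) = 1/(-77397 - 526) = 1/(-77923) = -1/77923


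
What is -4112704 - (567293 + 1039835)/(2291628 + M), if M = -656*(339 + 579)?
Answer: -1737021499702/422355 ≈ -4.1127e+6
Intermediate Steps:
M = -602208 (M = -656*918 = -602208)
-4112704 - (567293 + 1039835)/(2291628 + M) = -4112704 - (567293 + 1039835)/(2291628 - 602208) = -4112704 - 1607128/1689420 = -4112704 - 1*401782/422355 = -4112704 - 401782/422355 = -1737021499702/422355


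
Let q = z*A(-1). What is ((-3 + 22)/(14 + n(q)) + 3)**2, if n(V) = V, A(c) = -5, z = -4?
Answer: 14641/1156 ≈ 12.665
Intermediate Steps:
q = 20 (q = -4*(-5) = 20)
((-3 + 22)/(14 + n(q)) + 3)**2 = ((-3 + 22)/(14 + 20) + 3)**2 = (19/34 + 3)**2 = (121/34)**2 = 14641/1156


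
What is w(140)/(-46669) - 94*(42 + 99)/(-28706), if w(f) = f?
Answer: 43895149/95691451 ≈ 0.45872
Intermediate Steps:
w(140)/(-46669) - 94*(42 + 99)/(-28706) = 140/(-46669) - 94*(42 + 99)/(-28706) = 140*(-1/46669) - 94*141*(-1/28706) = -20/6667 - 13254*(-1/28706) = -20/6667 + 6627/14353 = 43895149/95691451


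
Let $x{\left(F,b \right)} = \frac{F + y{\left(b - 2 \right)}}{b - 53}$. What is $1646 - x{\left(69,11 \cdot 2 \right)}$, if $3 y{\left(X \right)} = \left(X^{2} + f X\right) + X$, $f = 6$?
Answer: $\frac{51275}{31} \approx 1654.0$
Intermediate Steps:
$y{\left(X \right)} = \frac{X^{2}}{3} + \frac{7 X}{3}$ ($y{\left(X \right)} = \frac{\left(X^{2} + 6 X\right) + X}{3} = \frac{X^{2} + 7 X}{3} = \frac{X^{2}}{3} + \frac{7 X}{3}$)
$x{\left(F,b \right)} = \frac{F + \frac{\left(-2 + b\right) \left(5 + b\right)}{3}}{-53 + b}$ ($x{\left(F,b \right)} = \frac{F + \frac{\left(b - 2\right) \left(7 + \left(b - 2\right)\right)}{3}}{b - 53} = \frac{F + \frac{\left(b - 2\right) \left(7 + \left(b - 2\right)\right)}{3}}{-53 + b} = \frac{F + \frac{\left(-2 + b\right) \left(7 + \left(-2 + b\right)\right)}{3}}{-53 + b} = \frac{F + \frac{\left(-2 + b\right) \left(5 + b\right)}{3}}{-53 + b}$)
$1646 - x{\left(69,11 \cdot 2 \right)} = 1646 - \frac{69 + \frac{\left(-2 + 11 \cdot 2\right) \left(5 + 11 \cdot 2\right)}{3}}{-53 + 11 \cdot 2} = 1646 - \frac{69 + \frac{\left(-2 + 22\right) \left(5 + 22\right)}{3}}{-53 + 22} = 1646 - \frac{69 + \frac{1}{3} \cdot 20 \cdot 27}{-31} = 1646 - - \frac{69 + 180}{31} = 1646 - \left(- \frac{1}{31}\right) 249 = 1646 - - \frac{249}{31} = 1646 + \frac{249}{31} = \frac{51275}{31}$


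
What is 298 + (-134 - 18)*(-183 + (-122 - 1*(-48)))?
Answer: 39362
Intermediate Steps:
298 + (-134 - 18)*(-183 + (-122 - 1*(-48))) = 298 - 152*(-183 + (-122 + 48)) = 298 - 152*(-183 - 74) = 298 - 152*(-257) = 298 + 39064 = 39362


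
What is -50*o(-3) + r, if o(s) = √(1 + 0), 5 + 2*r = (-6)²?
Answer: -69/2 ≈ -34.500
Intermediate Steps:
r = 31/2 (r = -5/2 + (½)*(-6)² = -5/2 + (½)*36 = -5/2 + 18 = 31/2 ≈ 15.500)
o(s) = 1 (o(s) = √1 = 1)
-50*o(-3) + r = -50*1 + 31/2 = -50 + 31/2 = -69/2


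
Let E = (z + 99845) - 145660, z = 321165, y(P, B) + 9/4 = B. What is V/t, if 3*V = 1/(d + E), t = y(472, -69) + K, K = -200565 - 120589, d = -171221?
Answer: -4/401386368687 ≈ -9.9655e-12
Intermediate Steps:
y(P, B) = -9/4 + B
K = -321154
t = -1284901/4 (t = (-9/4 - 69) - 321154 = -285/4 - 321154 = -1284901/4 ≈ -3.2123e+5)
E = 275350 (E = (321165 + 99845) - 145660 = 421010 - 145660 = 275350)
V = 1/312387 (V = 1/(3*(-171221 + 275350)) = (⅓)/104129 = (⅓)*(1/104129) = 1/312387 ≈ 3.2012e-6)
V/t = 1/(312387*(-1284901/4)) = (1/312387)*(-4/1284901) = -4/401386368687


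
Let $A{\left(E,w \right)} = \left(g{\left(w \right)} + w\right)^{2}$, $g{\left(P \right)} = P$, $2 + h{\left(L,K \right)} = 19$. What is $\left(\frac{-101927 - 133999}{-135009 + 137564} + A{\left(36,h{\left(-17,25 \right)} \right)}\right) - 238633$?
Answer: $- \frac{606989661}{2555} \approx -2.3757 \cdot 10^{5}$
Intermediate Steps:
$h{\left(L,K \right)} = 17$ ($h{\left(L,K \right)} = -2 + 19 = 17$)
$A{\left(E,w \right)} = 4 w^{2}$ ($A{\left(E,w \right)} = \left(w + w\right)^{2} = \left(2 w\right)^{2} = 4 w^{2}$)
$\left(\frac{-101927 - 133999}{-135009 + 137564} + A{\left(36,h{\left(-17,25 \right)} \right)}\right) - 238633 = \left(\frac{-101927 - 133999}{-135009 + 137564} + 4 \cdot 17^{2}\right) - 238633 = \left(- \frac{235926}{2555} + 4 \cdot 289\right) - 238633 = \left(\left(-235926\right) \frac{1}{2555} + 1156\right) - 238633 = \left(- \frac{235926}{2555} + 1156\right) - 238633 = \frac{2717654}{2555} - 238633 = - \frac{606989661}{2555}$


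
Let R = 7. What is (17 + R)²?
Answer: 576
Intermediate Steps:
(17 + R)² = (17 + 7)² = 24² = 576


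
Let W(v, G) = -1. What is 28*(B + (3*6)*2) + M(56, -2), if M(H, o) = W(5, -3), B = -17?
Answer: 531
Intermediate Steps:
M(H, o) = -1
28*(B + (3*6)*2) + M(56, -2) = 28*(-17 + (3*6)*2) - 1 = 28*(-17 + 18*2) - 1 = 28*(-17 + 36) - 1 = 28*19 - 1 = 532 - 1 = 531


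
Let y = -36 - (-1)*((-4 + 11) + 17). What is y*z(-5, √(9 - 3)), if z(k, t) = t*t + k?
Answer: -12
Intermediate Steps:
z(k, t) = k + t² (z(k, t) = t² + k = k + t²)
y = -12 (y = -36 - (-1)*(7 + 17) = -36 - (-1)*24 = -36 - 1*(-24) = -36 + 24 = -12)
y*z(-5, √(9 - 3)) = -12*(-5 + (√(9 - 3))²) = -12*(-5 + (√6)²) = -12*(-5 + 6) = -12*1 = -12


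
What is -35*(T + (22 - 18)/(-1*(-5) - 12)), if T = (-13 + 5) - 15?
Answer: 825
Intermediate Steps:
T = -23 (T = -8 - 15 = -23)
-35*(T + (22 - 18)/(-1*(-5) - 12)) = -35*(-23 + (22 - 18)/(-1*(-5) - 12)) = -35*(-23 + 4/(5 - 12)) = -35*(-23 + 4/(-7)) = -35*(-23 + 4*(-⅐)) = -35*(-23 - 4/7) = -35*(-165/7) = 825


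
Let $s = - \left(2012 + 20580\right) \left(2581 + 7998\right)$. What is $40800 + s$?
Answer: $-238959968$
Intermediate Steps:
$s = -239000768$ ($s = - 22592 \cdot 10579 = \left(-1\right) 239000768 = -239000768$)
$40800 + s = 40800 - 239000768 = -238959968$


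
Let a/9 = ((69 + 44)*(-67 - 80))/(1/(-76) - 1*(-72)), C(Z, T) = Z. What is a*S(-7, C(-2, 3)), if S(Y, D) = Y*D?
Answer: -159066936/5471 ≈ -29075.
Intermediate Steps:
S(Y, D) = D*Y
a = -11361924/5471 (a = 9*(((69 + 44)*(-67 - 80))/(1/(-76) - 1*(-72))) = 9*((113*(-147))/(-1/76 + 72)) = 9*(-16611/5471/76) = 9*(-16611*76/5471) = 9*(-1262436/5471) = -11361924/5471 ≈ -2076.8)
a*S(-7, C(-2, 3)) = -(-22723848)*(-7)/5471 = -11361924/5471*14 = -159066936/5471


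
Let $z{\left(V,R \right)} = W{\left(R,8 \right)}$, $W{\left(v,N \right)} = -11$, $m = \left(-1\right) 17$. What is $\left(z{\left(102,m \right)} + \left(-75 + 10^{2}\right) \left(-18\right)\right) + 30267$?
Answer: $29806$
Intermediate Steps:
$m = -17$
$z{\left(V,R \right)} = -11$
$\left(z{\left(102,m \right)} + \left(-75 + 10^{2}\right) \left(-18\right)\right) + 30267 = \left(-11 + \left(-75 + 10^{2}\right) \left(-18\right)\right) + 30267 = \left(-11 + \left(-75 + 100\right) \left(-18\right)\right) + 30267 = \left(-11 + 25 \left(-18\right)\right) + 30267 = \left(-11 - 450\right) + 30267 = -461 + 30267 = 29806$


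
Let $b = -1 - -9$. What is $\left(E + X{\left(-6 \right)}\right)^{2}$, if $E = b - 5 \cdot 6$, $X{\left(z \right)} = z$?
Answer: $784$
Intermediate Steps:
$b = 8$ ($b = -1 + 9 = 8$)
$E = -22$ ($E = 8 - 5 \cdot 6 = 8 - 30 = -22$)
$\left(E + X{\left(-6 \right)}\right)^{2} = \left(-22 - 6\right)^{2} = \left(-28\right)^{2} = 784$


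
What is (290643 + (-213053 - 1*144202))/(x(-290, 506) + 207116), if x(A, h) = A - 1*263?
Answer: -9516/29509 ≈ -0.32248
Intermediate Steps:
x(A, h) = -263 + A (x(A, h) = A - 263 = -263 + A)
(290643 + (-213053 - 1*144202))/(x(-290, 506) + 207116) = (290643 + (-213053 - 1*144202))/((-263 - 290) + 207116) = (290643 + (-213053 - 144202))/(-553 + 207116) = (290643 - 357255)/206563 = -66612*1/206563 = -9516/29509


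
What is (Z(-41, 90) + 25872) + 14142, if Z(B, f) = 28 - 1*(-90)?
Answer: 40132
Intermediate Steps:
Z(B, f) = 118 (Z(B, f) = 28 + 90 = 118)
(Z(-41, 90) + 25872) + 14142 = (118 + 25872) + 14142 = 25990 + 14142 = 40132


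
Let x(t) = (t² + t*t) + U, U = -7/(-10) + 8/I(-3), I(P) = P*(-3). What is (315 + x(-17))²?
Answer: 6482343169/8100 ≈ 8.0029e+5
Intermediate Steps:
I(P) = -3*P
U = 143/90 (U = -7/(-10) + 8/((-3*(-3))) = -7*(-⅒) + 8/9 = 7/10 + 8*(⅑) = 7/10 + 8/9 = 143/90 ≈ 1.5889)
x(t) = 143/90 + 2*t² (x(t) = (t² + t*t) + 143/90 = (t² + t²) + 143/90 = 2*t² + 143/90 = 143/90 + 2*t²)
(315 + x(-17))² = (315 + (143/90 + 2*(-17)²))² = (315 + (143/90 + 2*289))² = (315 + (143/90 + 578))² = (315 + 52163/90)² = (80513/90)² = 6482343169/8100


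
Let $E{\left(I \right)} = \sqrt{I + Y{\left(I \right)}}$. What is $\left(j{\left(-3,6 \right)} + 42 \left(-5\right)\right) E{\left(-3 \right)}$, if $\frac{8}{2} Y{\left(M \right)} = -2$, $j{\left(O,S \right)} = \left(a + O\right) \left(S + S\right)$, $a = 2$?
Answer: $- 111 i \sqrt{14} \approx - 415.32 i$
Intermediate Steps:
$j{\left(O,S \right)} = 2 S \left(2 + O\right)$ ($j{\left(O,S \right)} = \left(2 + O\right) \left(S + S\right) = \left(2 + O\right) 2 S = 2 S \left(2 + O\right)$)
$Y{\left(M \right)} = - \frac{1}{2}$ ($Y{\left(M \right)} = \frac{1}{4} \left(-2\right) = - \frac{1}{2}$)
$E{\left(I \right)} = \sqrt{- \frac{1}{2} + I}$ ($E{\left(I \right)} = \sqrt{I - \frac{1}{2}} = \sqrt{- \frac{1}{2} + I}$)
$\left(j{\left(-3,6 \right)} + 42 \left(-5\right)\right) E{\left(-3 \right)} = \left(2 \cdot 6 \left(2 - 3\right) + 42 \left(-5\right)\right) \frac{\sqrt{-2 + 4 \left(-3\right)}}{2} = \left(2 \cdot 6 \left(-1\right) - 210\right) \frac{\sqrt{-2 - 12}}{2} = \left(-12 - 210\right) \frac{\sqrt{-14}}{2} = - 222 \frac{i \sqrt{14}}{2} = - 111 i \sqrt{14}$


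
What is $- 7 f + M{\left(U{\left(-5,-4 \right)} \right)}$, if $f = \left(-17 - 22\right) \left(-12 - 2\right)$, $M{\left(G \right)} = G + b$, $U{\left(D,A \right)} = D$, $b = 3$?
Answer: $-3824$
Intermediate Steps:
$M{\left(G \right)} = 3 + G$ ($M{\left(G \right)} = G + 3 = 3 + G$)
$f = 546$ ($f = \left(-39\right) \left(-14\right) = 546$)
$- 7 f + M{\left(U{\left(-5,-4 \right)} \right)} = \left(-7\right) 546 + \left(3 - 5\right) = -3822 - 2 = -3824$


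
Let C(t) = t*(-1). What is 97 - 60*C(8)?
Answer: 577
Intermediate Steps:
C(t) = -t
97 - 60*C(8) = 97 - (-60)*8 = 97 - 60*(-8) = 97 + 480 = 577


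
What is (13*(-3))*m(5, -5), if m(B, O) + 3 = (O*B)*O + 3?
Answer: -4875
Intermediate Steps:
m(B, O) = B*O² (m(B, O) = -3 + ((O*B)*O + 3) = -3 + ((B*O)*O + 3) = -3 + (B*O² + 3) = -3 + (3 + B*O²) = B*O²)
(13*(-3))*m(5, -5) = (13*(-3))*(5*(-5)²) = -195*25 = -39*125 = -4875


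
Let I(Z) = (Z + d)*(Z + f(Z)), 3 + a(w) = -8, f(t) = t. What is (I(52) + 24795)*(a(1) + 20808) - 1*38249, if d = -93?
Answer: 426944958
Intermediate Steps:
a(w) = -11 (a(w) = -3 - 8 = -11)
I(Z) = 2*Z*(-93 + Z) (I(Z) = (Z - 93)*(Z + Z) = (-93 + Z)*(2*Z) = 2*Z*(-93 + Z))
(I(52) + 24795)*(a(1) + 20808) - 1*38249 = (2*52*(-93 + 52) + 24795)*(-11 + 20808) - 1*38249 = (2*52*(-41) + 24795)*20797 - 38249 = (-4264 + 24795)*20797 - 38249 = 20531*20797 - 38249 = 426983207 - 38249 = 426944958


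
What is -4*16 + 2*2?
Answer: -60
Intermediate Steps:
-4*16 + 2*2 = -64 + 4 = -60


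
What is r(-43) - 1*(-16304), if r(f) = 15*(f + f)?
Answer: 15014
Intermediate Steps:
r(f) = 30*f (r(f) = 15*(2*f) = 30*f)
r(-43) - 1*(-16304) = 30*(-43) - 1*(-16304) = -1290 + 16304 = 15014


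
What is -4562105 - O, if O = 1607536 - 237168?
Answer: -5932473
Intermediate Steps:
O = 1370368
-4562105 - O = -4562105 - 1*1370368 = -4562105 - 1370368 = -5932473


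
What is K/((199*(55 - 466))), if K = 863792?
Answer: -863792/81789 ≈ -10.561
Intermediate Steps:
K/((199*(55 - 466))) = 863792/((199*(55 - 466))) = 863792/((199*(-411))) = 863792/(-81789) = 863792*(-1/81789) = -863792/81789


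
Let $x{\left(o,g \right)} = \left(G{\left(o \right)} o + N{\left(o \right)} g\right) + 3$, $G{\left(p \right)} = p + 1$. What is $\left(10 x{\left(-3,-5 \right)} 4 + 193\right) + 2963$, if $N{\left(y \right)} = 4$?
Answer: $2716$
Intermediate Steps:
$G{\left(p \right)} = 1 + p$
$x{\left(o,g \right)} = 3 + 4 g + o \left(1 + o\right)$ ($x{\left(o,g \right)} = \left(\left(1 + o\right) o + 4 g\right) + 3 = \left(o \left(1 + o\right) + 4 g\right) + 3 = \left(4 g + o \left(1 + o\right)\right) + 3 = 3 + 4 g + o \left(1 + o\right)$)
$\left(10 x{\left(-3,-5 \right)} 4 + 193\right) + 2963 = \left(10 \left(3 + 4 \left(-5\right) - 3 \left(1 - 3\right)\right) 4 + 193\right) + 2963 = \left(10 \left(3 - 20 - -6\right) 4 + 193\right) + 2963 = \left(10 \left(3 - 20 + 6\right) 4 + 193\right) + 2963 = \left(10 \left(-11\right) 4 + 193\right) + 2963 = \left(\left(-110\right) 4 + 193\right) + 2963 = \left(-440 + 193\right) + 2963 = -247 + 2963 = 2716$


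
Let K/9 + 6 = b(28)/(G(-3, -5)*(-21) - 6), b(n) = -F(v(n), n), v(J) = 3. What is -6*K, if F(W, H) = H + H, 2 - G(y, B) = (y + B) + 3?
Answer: 5172/17 ≈ 304.24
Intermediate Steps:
G(y, B) = -1 - B - y (G(y, B) = 2 - ((y + B) + 3) = 2 - ((B + y) + 3) = 2 - (3 + B + y) = 2 + (-3 - B - y) = -1 - B - y)
F(W, H) = 2*H
b(n) = -2*n
K = -862/17 (K = -54 + 9*((-2*28)/((-1 - 1*(-5) - 1*(-3))*(-21) - 6)) = -54 + 9*(-56/((-1 + 5 + 3)*(-21) - 6)) = -54 + 9*(-56/(7*(-21) - 6)) = -54 + 9*(-56/(-147 - 6)) = -54 + 9*(-56/(-153)) = -54 + 9*(-56*(-1/153)) = -54 + 9*(56/153) = -54 + 56/17 = -862/17 ≈ -50.706)
-6*K = -6*(-862/17) = 5172/17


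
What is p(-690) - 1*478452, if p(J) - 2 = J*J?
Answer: -2350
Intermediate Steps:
p(J) = 2 + J**2 (p(J) = 2 + J*J = 2 + J**2)
p(-690) - 1*478452 = (2 + (-690)**2) - 1*478452 = (2 + 476100) - 478452 = 476102 - 478452 = -2350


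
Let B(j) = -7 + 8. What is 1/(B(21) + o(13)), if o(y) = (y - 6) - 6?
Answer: 1/2 ≈ 0.50000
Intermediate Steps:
o(y) = -12 + y (o(y) = (-6 + y) - 6 = -12 + y)
B(j) = 1
1/(B(21) + o(13)) = 1/(1 + (-12 + 13)) = 1/(1 + 1) = 1/2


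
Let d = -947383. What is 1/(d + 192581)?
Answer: -1/754802 ≈ -1.3249e-6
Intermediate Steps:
1/(d + 192581) = 1/(-947383 + 192581) = 1/(-754802) = -1/754802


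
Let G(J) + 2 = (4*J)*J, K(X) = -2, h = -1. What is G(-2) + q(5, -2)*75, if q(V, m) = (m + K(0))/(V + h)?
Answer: -61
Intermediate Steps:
G(J) = -2 + 4*J² (G(J) = -2 + (4*J)*J = -2 + 4*J²)
q(V, m) = (-2 + m)/(-1 + V) (q(V, m) = (m - 2)/(V - 1) = (-2 + m)/(-1 + V))
G(-2) + q(5, -2)*75 = (-2 + 4*(-2)²) + ((-2 - 2)/(-1 + 5))*75 = (-2 + 4*4) + (-4/4)*75 = (-2 + 16) + ((¼)*(-4))*75 = 14 - 1*75 = 14 - 75 = -61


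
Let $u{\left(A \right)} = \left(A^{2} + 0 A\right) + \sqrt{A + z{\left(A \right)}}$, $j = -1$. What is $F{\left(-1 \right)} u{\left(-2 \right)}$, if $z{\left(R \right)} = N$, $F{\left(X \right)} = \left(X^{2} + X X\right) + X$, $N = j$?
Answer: $4 + i \sqrt{3} \approx 4.0 + 1.732 i$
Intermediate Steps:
$N = -1$
$F{\left(X \right)} = X + 2 X^{2}$ ($F{\left(X \right)} = \left(X^{2} + X^{2}\right) + X = 2 X^{2} + X = X + 2 X^{2}$)
$z{\left(R \right)} = -1$
$u{\left(A \right)} = A^{2} + \sqrt{-1 + A}$ ($u{\left(A \right)} = \left(A^{2} + 0 A\right) + \sqrt{A - 1} = \left(A^{2} + 0\right) + \sqrt{-1 + A} = A^{2} + \sqrt{-1 + A}$)
$F{\left(-1 \right)} u{\left(-2 \right)} = - (1 + 2 \left(-1\right)) \left(\left(-2\right)^{2} + \sqrt{-1 - 2}\right) = - (1 - 2) \left(4 + \sqrt{-3}\right) = \left(-1\right) \left(-1\right) \left(4 + i \sqrt{3}\right) = 1 \left(4 + i \sqrt{3}\right) = 4 + i \sqrt{3}$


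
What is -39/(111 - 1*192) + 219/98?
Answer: 7187/2646 ≈ 2.7162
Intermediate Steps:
-39/(111 - 1*192) + 219/98 = -39/(111 - 192) + 219*(1/98) = -39/(-81) + 219/98 = -39*(-1/81) + 219/98 = 13/27 + 219/98 = 7187/2646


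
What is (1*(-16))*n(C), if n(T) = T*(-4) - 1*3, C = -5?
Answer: -272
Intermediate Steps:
n(T) = -3 - 4*T (n(T) = -4*T - 3 = -3 - 4*T)
(1*(-16))*n(C) = (1*(-16))*(-3 - 4*(-5)) = -16*(-3 + 20) = -16*17 = -272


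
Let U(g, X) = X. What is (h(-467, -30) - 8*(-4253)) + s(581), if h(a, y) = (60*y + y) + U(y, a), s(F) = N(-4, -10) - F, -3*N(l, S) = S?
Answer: 93448/3 ≈ 31149.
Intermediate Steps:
N(l, S) = -S/3
s(F) = 10/3 - F (s(F) = -⅓*(-10) - F = 10/3 - F)
h(a, y) = a + 61*y (h(a, y) = (60*y + y) + a = 61*y + a = a + 61*y)
(h(-467, -30) - 8*(-4253)) + s(581) = ((-467 + 61*(-30)) - 8*(-4253)) + (10/3 - 1*581) = ((-467 - 1830) + 34024) + (10/3 - 581) = (-2297 + 34024) - 1733/3 = 31727 - 1733/3 = 93448/3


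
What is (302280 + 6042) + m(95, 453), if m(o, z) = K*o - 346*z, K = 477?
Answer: 196899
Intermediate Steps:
m(o, z) = -346*z + 477*o (m(o, z) = 477*o - 346*z = -346*z + 477*o)
(302280 + 6042) + m(95, 453) = (302280 + 6042) + (-346*453 + 477*95) = 308322 + (-156738 + 45315) = 308322 - 111423 = 196899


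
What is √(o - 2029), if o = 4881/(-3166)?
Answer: I*√20353248370/3166 ≈ 45.062*I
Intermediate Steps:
o = -4881/3166 (o = 4881*(-1/3166) = -4881/3166 ≈ -1.5417)
√(o - 2029) = √(-4881/3166 - 2029) = √(-6428695/3166) = I*√20353248370/3166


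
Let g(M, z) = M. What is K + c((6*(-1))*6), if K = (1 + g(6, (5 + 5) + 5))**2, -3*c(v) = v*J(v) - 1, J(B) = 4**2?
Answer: 724/3 ≈ 241.33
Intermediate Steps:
J(B) = 16
c(v) = 1/3 - 16*v/3 (c(v) = -(v*16 - 1)/3 = -(16*v - 1)/3 = -(-1 + 16*v)/3 = 1/3 - 16*v/3)
K = 49 (K = (1 + 6)**2 = 7**2 = 49)
K + c((6*(-1))*6) = 49 + (1/3 - 16*6*(-1)*6/3) = 49 + (1/3 - (-32)*6) = 49 + (1/3 - 16/3*(-36)) = 49 + (1/3 + 192) = 49 + 577/3 = 724/3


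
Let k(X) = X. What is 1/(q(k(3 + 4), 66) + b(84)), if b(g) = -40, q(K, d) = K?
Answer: -1/33 ≈ -0.030303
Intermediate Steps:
1/(q(k(3 + 4), 66) + b(84)) = 1/((3 + 4) - 40) = 1/(7 - 40) = 1/(-33) = -1/33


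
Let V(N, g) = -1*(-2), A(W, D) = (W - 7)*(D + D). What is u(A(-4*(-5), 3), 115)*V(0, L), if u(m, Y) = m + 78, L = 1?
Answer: 312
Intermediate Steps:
A(W, D) = 2*D*(-7 + W) (A(W, D) = (-7 + W)*(2*D) = 2*D*(-7 + W))
V(N, g) = 2
u(m, Y) = 78 + m
u(A(-4*(-5), 3), 115)*V(0, L) = (78 + 2*3*(-7 - 4*(-5)))*2 = (78 + 2*3*(-7 + 20))*2 = (78 + 2*3*13)*2 = (78 + 78)*2 = 156*2 = 312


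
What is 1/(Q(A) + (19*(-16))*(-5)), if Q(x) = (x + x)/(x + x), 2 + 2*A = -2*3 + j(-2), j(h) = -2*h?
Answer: 1/1521 ≈ 0.00065746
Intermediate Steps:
A = -2 (A = -1 + (-2*3 - 2*(-2))/2 = -1 + (-6 + 4)/2 = -1 + (½)*(-2) = -1 - 1 = -2)
Q(x) = 1 (Q(x) = (2*x)/((2*x)) = (2*x)*(1/(2*x)) = 1)
1/(Q(A) + (19*(-16))*(-5)) = 1/(1 + (19*(-16))*(-5)) = 1/(1 - 304*(-5)) = 1/(1 + 1520) = 1/1521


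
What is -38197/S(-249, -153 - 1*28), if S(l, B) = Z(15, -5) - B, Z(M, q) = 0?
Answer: -38197/181 ≈ -211.03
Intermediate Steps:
S(l, B) = -B (S(l, B) = 0 - B = -B)
-38197/S(-249, -153 - 1*28) = -38197*(-1/(-153 - 1*28)) = -38197*(-1/(-153 - 28)) = -38197/((-1*(-181))) = -38197/181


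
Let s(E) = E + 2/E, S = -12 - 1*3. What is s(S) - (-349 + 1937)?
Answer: -24047/15 ≈ -1603.1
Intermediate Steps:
S = -15 (S = -12 - 3 = -15)
s(S) - (-349 + 1937) = (-15 + 2/(-15)) - (-349 + 1937) = (-15 + 2*(-1/15)) - 1*1588 = (-15 - 2/15) - 1588 = -227/15 - 1588 = -24047/15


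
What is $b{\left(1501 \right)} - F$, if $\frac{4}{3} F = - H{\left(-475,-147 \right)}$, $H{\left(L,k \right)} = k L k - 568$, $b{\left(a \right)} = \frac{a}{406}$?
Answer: $- \frac{6251286385}{812} \approx -7.6986 \cdot 10^{6}$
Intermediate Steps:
$b{\left(a \right)} = \frac{a}{406}$ ($b{\left(a \right)} = a \frac{1}{406} = \frac{a}{406}$)
$H{\left(L,k \right)} = -568 + L k^{2}$ ($H{\left(L,k \right)} = L k k - 568 = L k^{2} - 568 = -568 + L k^{2}$)
$F = \frac{30794529}{4}$ ($F = \frac{3 \left(- (-568 - 475 \left(-147\right)^{2})\right)}{4} = \frac{3 \left(- (-568 - 10264275)\right)}{4} = \frac{3 \left(\left(-1\right) \left(-10264843\right)\right)}{4} = \frac{3}{4} \cdot 10264843 = \frac{30794529}{4} \approx 7.6986 \cdot 10^{6}$)
$b{\left(1501 \right)} - F = \frac{1}{406} \cdot 1501 - \frac{30794529}{4} = \frac{1501}{406} - \frac{30794529}{4} = - \frac{6251286385}{812}$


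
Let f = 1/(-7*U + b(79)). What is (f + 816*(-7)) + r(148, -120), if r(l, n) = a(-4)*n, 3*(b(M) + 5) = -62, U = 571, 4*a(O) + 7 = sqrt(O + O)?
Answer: -66398139/12068 - 60*I*sqrt(2) ≈ -5502.0 - 84.853*I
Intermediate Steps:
a(O) = -7/4 + sqrt(2)*sqrt(O)/4 (a(O) = -7/4 + sqrt(O + O)/4 = -7/4 + sqrt(2*O)/4 = -7/4 + (sqrt(2)*sqrt(O))/4 = -7/4 + sqrt(2)*sqrt(O)/4)
b(M) = -77/3 (b(M) = -5 + (1/3)*(-62) = -5 - 62/3 = -77/3)
r(l, n) = n*(-7/4 + I*sqrt(2)/2) (r(l, n) = (-7/4 + sqrt(2)*sqrt(-4)/4)*n = (-7/4 + sqrt(2)*(2*I)/4)*n = (-7/4 + I*sqrt(2)/2)*n = n*(-7/4 + I*sqrt(2)/2))
f = -3/12068 (f = 1/(-7*571 - 77/3) = 1/(-3997 - 77/3) = 1/(-12068/3) = -3/12068 ≈ -0.00024859)
(f + 816*(-7)) + r(148, -120) = (-3/12068 + 816*(-7)) + (1/4)*(-120)*(-7 + 2*I*sqrt(2)) = (-3/12068 - 5712) + (210 - 60*I*sqrt(2)) = -68932419/12068 + (210 - 60*I*sqrt(2)) = -66398139/12068 - 60*I*sqrt(2)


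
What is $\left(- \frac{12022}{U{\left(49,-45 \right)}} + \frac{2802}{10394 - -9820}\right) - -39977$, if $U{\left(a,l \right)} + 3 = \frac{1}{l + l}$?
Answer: $\frac{40144278200}{912999} \approx 43970.0$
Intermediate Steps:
$U{\left(a,l \right)} = -3 + \frac{1}{2 l}$ ($U{\left(a,l \right)} = -3 + \frac{1}{l + l} = -3 + \frac{1}{2 l}$)
$\left(- \frac{12022}{U{\left(49,-45 \right)}} + \frac{2802}{10394 - -9820}\right) - -39977 = \left(- \frac{12022}{-3 + \frac{1}{2 \left(-45\right)}} + \frac{2802}{10394 - -9820}\right) - -39977 = \left(- \frac{12022}{-3 + \frac{1}{2} \left(- \frac{1}{45}\right)} + \frac{2802}{10394 + 9820}\right) + 39977 = \left(- \frac{12022}{-3 - \frac{1}{90}} + \frac{2802}{20214}\right) + 39977 = \left(- \frac{12022}{- \frac{271}{90}} + 2802 \cdot \frac{1}{20214}\right) + 39977 = \left(\left(-12022\right) \left(- \frac{90}{271}\right) + \frac{467}{3369}\right) + 39977 = \left(\frac{1081980}{271} + \frac{467}{3369}\right) + 39977 = \frac{3645317177}{912999} + 39977 = \frac{40144278200}{912999}$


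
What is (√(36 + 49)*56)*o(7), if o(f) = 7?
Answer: 392*√85 ≈ 3614.1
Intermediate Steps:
(√(36 + 49)*56)*o(7) = (√(36 + 49)*56)*7 = (√85*56)*7 = (56*√85)*7 = 392*√85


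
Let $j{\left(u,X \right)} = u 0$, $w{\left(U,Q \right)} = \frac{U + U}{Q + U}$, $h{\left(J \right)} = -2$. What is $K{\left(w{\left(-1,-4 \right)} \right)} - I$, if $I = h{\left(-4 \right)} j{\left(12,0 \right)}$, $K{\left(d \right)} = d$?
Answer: $\frac{2}{5} \approx 0.4$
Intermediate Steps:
$w{\left(U,Q \right)} = \frac{2 U}{Q + U}$
$j{\left(u,X \right)} = 0$
$I = 0$ ($I = \left(-2\right) 0 = 0$)
$K{\left(w{\left(-1,-4 \right)} \right)} - I = 2 \left(-1\right) \frac{1}{-4 - 1} - 0 = 2 \left(-1\right) \frac{1}{-5} + 0 = 2 \left(-1\right) \left(- \frac{1}{5}\right) + 0 = \frac{2}{5} + 0 = \frac{2}{5}$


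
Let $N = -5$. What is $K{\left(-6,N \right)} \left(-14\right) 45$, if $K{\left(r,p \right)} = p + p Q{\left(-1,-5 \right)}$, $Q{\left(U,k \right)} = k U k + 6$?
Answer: $-56700$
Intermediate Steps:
$Q{\left(U,k \right)} = 6 + U k^{2}$ ($Q{\left(U,k \right)} = U k k + 6 = U k^{2} + 6 = 6 + U k^{2}$)
$K{\left(r,p \right)} = - 18 p$ ($K{\left(r,p \right)} = p + p \left(6 - \left(-5\right)^{2}\right) = p + p \left(6 - 25\right) = p + p \left(-19\right) = p - 19 p = - 18 p$)
$K{\left(-6,N \right)} \left(-14\right) 45 = \left(-18\right) \left(-5\right) \left(-14\right) 45 = 90 \left(-14\right) 45 = \left(-1260\right) 45 = -56700$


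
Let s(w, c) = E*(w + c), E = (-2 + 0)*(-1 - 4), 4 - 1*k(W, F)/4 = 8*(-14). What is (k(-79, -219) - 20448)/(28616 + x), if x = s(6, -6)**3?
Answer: -2498/3577 ≈ -0.69835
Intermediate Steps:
k(W, F) = 464 (k(W, F) = 16 - 32*(-14) = 16 - 4*(-112) = 16 + 448 = 464)
E = 10 (E = -2*(-5) = 10)
s(w, c) = 10*c + 10*w (s(w, c) = 10*(w + c) = 10*(c + w) = 10*c + 10*w)
x = 0 (x = (10*(-6) + 10*6)**3 = (-60 + 60)**3 = 0**3 = 0)
(k(-79, -219) - 20448)/(28616 + x) = (464 - 20448)/(28616 + 0) = -19984/28616 = -19984*1/28616 = -2498/3577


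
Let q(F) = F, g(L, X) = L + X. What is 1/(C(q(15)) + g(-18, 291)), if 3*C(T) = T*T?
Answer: 1/348 ≈ 0.0028736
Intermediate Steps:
C(T) = T**2/3 (C(T) = (T*T)/3 = T**2/3)
1/(C(q(15)) + g(-18, 291)) = 1/((1/3)*15**2 + (-18 + 291)) = 1/((1/3)*225 + 273) = 1/(75 + 273) = 1/348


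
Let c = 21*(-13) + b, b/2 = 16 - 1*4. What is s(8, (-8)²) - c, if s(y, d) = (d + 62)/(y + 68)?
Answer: 9525/38 ≈ 250.66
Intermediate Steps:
b = 24 (b = 2*(16 - 1*4) = 2*(16 - 4) = 2*12 = 24)
s(y, d) = (62 + d)/(68 + y)
c = -249 (c = 21*(-13) + 24 = -273 + 24 = -249)
s(8, (-8)²) - c = (62 + (-8)²)/(68 + 8) - 1*(-249) = (62 + 64)/76 + 249 = (1/76)*126 + 249 = 63/38 + 249 = 9525/38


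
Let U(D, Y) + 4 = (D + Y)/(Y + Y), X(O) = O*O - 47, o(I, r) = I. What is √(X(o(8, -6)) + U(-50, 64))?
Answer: √839/8 ≈ 3.6207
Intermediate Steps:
X(O) = -47 + O² (X(O) = O² - 47 = -47 + O²)
U(D, Y) = -4 + (D + Y)/(2*Y) (U(D, Y) = -4 + (D + Y)/(Y + Y) = -4 + (D + Y)/((2*Y)) = -4 + (D + Y)*(1/(2*Y)) = -4 + (D + Y)/(2*Y))
√(X(o(8, -6)) + U(-50, 64)) = √((-47 + 8²) + (½)*(-50 - 7*64)/64) = √((-47 + 64) + (½)*(1/64)*(-50 - 448)) = √(17 + (½)*(1/64)*(-498)) = √(17 - 249/64) = √(839/64) = √839/8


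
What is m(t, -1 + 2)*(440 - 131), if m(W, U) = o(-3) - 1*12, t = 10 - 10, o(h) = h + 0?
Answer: -4635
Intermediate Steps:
o(h) = h
t = 0
m(W, U) = -15 (m(W, U) = -3 - 1*12 = -3 - 12 = -15)
m(t, -1 + 2)*(440 - 131) = -15*(440 - 131) = -15*309 = -4635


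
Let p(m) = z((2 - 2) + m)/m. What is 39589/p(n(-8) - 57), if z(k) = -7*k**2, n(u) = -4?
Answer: 649/7 ≈ 92.714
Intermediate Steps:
p(m) = -7*m (p(m) = (-7*((2 - 2) + m)**2)/m = (-7*(0 + m)**2)/m = (-7*m**2)/m = -7*m)
39589/p(n(-8) - 57) = 39589/((-7*(-4 - 57))) = 39589/((-7*(-61))) = 39589/427 = 39589*(1/427) = 649/7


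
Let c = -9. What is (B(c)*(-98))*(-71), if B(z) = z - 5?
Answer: -97412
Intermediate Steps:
B(z) = -5 + z
(B(c)*(-98))*(-71) = ((-5 - 9)*(-98))*(-71) = -14*(-98)*(-71) = 1372*(-71) = -97412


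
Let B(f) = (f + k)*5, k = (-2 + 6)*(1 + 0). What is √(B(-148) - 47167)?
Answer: I*√47887 ≈ 218.83*I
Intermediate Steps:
k = 4 (k = 4*1 = 4)
B(f) = 20 + 5*f (B(f) = (f + 4)*5 = (4 + f)*5 = 20 + 5*f)
√(B(-148) - 47167) = √((20 + 5*(-148)) - 47167) = √((20 - 740) - 47167) = √(-720 - 47167) = √(-47887) = I*√47887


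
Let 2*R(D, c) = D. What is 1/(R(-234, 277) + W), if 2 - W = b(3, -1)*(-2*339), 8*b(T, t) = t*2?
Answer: -2/569 ≈ -0.0035149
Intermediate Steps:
b(T, t) = t/4 (b(T, t) = (t*2)/8 = (2*t)/8 = t/4)
R(D, c) = D/2
W = -335/2 (W = 2 - (1/4)*(-1)*(-2*339) = 2 - (-1)*(-678)/4 = 2 - 1*339/2 = 2 - 339/2 = -335/2 ≈ -167.50)
1/(R(-234, 277) + W) = 1/((1/2)*(-234) - 335/2) = 1/(-117 - 335/2) = 1/(-569/2) = -2/569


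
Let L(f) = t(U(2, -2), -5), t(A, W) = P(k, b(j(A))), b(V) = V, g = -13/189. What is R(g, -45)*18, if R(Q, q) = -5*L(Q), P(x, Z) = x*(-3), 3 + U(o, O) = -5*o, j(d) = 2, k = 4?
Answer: 1080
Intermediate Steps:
g = -13/189 (g = -13*1/189 = -13/189 ≈ -0.068783)
U(o, O) = -3 - 5*o
P(x, Z) = -3*x
t(A, W) = -12 (t(A, W) = -3*4 = -12)
L(f) = -12
R(Q, q) = 60 (R(Q, q) = -5*(-12) = 60)
R(g, -45)*18 = 60*18 = 1080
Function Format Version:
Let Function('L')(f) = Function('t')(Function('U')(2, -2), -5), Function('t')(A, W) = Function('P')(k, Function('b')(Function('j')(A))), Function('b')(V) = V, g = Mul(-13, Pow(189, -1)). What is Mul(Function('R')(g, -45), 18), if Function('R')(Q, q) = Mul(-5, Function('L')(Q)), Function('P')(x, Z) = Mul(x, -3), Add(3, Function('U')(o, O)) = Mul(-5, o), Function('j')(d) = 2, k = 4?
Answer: 1080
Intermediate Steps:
g = Rational(-13, 189) (g = Mul(-13, Rational(1, 189)) = Rational(-13, 189) ≈ -0.068783)
Function('U')(o, O) = Add(-3, Mul(-5, o))
Function('P')(x, Z) = Mul(-3, x)
Function('t')(A, W) = -12 (Function('t')(A, W) = Mul(-3, 4) = -12)
Function('L')(f) = -12
Function('R')(Q, q) = 60 (Function('R')(Q, q) = Mul(-5, -12) = 60)
Mul(Function('R')(g, -45), 18) = Mul(60, 18) = 1080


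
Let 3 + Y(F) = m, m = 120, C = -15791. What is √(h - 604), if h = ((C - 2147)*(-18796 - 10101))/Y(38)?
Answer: √6737688334/39 ≈ 2104.7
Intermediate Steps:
Y(F) = 117 (Y(F) = -3 + 120 = 117)
h = 518354386/117 (h = ((-15791 - 2147)*(-18796 - 10101))/117 = -17938*(-28897)*(1/117) = 518354386*(1/117) = 518354386/117 ≈ 4.4304e+6)
√(h - 604) = √(518354386/117 - 604) = √(518283718/117) = √6737688334/39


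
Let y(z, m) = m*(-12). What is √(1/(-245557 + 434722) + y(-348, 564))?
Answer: I*√242182032229635/189165 ≈ 82.268*I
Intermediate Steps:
y(z, m) = -12*m
√(1/(-245557 + 434722) + y(-348, 564)) = √(1/(-245557 + 434722) - 12*564) = √(1/189165 - 6768) = √(-1280268719/189165) = I*√242182032229635/189165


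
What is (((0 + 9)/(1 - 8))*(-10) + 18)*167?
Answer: 36072/7 ≈ 5153.1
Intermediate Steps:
(((0 + 9)/(1 - 8))*(-10) + 18)*167 = ((9/(-7))*(-10) + 18)*167 = ((9*(-⅐))*(-10) + 18)*167 = (-9/7*(-10) + 18)*167 = (90/7 + 18)*167 = (216/7)*167 = 36072/7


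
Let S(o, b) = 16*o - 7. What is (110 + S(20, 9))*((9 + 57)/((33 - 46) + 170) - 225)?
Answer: -14914557/157 ≈ -94997.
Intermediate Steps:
S(o, b) = -7 + 16*o
(110 + S(20, 9))*((9 + 57)/((33 - 46) + 170) - 225) = (110 + (-7 + 16*20))*((9 + 57)/((33 - 46) + 170) - 225) = (110 + (-7 + 320))*(66/(-13 + 170) - 225) = (110 + 313)*(66/157 - 225) = 423*(66*(1/157) - 225) = 423*(66/157 - 225) = 423*(-35259/157) = -14914557/157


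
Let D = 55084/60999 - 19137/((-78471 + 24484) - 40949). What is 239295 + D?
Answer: 1385763996402367/5791001064 ≈ 2.3930e+5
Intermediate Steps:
D = 6396792487/5791001064 (D = 55084*(1/60999) - 19137/(-53987 - 40949) = 55084/60999 - 19137/(-94936) = 55084/60999 - 19137*(-1/94936) = 55084/60999 + 19137/94936 = 6396792487/5791001064 ≈ 1.1046)
239295 + D = 239295 + 6396792487/5791001064 = 1385763996402367/5791001064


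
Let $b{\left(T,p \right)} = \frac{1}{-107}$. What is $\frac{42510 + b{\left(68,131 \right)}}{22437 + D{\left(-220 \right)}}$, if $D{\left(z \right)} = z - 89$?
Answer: $\frac{4548569}{2367696} \approx 1.9211$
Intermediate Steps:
$b{\left(T,p \right)} = - \frac{1}{107}$
$D{\left(z \right)} = -89 + z$
$\frac{42510 + b{\left(68,131 \right)}}{22437 + D{\left(-220 \right)}} = \frac{42510 - \frac{1}{107}}{22437 - 309} = \frac{4548569}{107 \left(22437 - 309\right)} = \frac{4548569}{107 \cdot 22128} = \frac{4548569}{107} \cdot \frac{1}{22128} = \frac{4548569}{2367696}$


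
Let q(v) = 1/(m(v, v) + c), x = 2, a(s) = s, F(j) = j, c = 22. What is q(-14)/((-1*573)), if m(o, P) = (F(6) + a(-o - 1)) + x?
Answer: -1/24639 ≈ -4.0586e-5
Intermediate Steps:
m(o, P) = 7 - o (m(o, P) = (6 + (-o - 1)) + 2 = (6 + (-1 - o)) + 2 = (5 - o) + 2 = 7 - o)
q(v) = 1/(29 - v) (q(v) = 1/((7 - v) + 22) = 1/(29 - v))
q(-14)/((-1*573)) = (-1/(-29 - 14))/((-1*573)) = -1/(-43)/(-573) = -1*(-1/43)*(-1/573) = (1/43)*(-1/573) = -1/24639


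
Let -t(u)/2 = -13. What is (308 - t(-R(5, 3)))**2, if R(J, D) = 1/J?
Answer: 79524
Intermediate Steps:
t(u) = 26 (t(u) = -2*(-13) = 26)
(308 - t(-R(5, 3)))**2 = (308 - 1*26)**2 = (308 - 26)**2 = 282**2 = 79524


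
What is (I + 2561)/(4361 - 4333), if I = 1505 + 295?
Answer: 623/4 ≈ 155.75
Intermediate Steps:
I = 1800
(I + 2561)/(4361 - 4333) = (1800 + 2561)/(4361 - 4333) = 4361/28 = 4361*(1/28) = 623/4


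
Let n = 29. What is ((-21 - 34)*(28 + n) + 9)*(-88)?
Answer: 275088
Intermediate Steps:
((-21 - 34)*(28 + n) + 9)*(-88) = ((-21 - 34)*(28 + 29) + 9)*(-88) = (-55*57 + 9)*(-88) = (-3135 + 9)*(-88) = -3126*(-88) = 275088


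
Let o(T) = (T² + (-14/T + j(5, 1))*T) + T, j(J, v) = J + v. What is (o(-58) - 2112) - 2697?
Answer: -1865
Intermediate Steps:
o(T) = T + T² + T*(6 - 14/T) (o(T) = (T² + (-14/T + (5 + 1))*T) + T = (T² + (-14/T + 6)*T) + T = (T² + (6 - 14/T)*T) + T = (T² + T*(6 - 14/T)) + T = T + T² + T*(6 - 14/T))
(o(-58) - 2112) - 2697 = ((-14 + (-58)² + 7*(-58)) - 2112) - 2697 = ((-14 + 3364 - 406) - 2112) - 2697 = (2944 - 2112) - 2697 = 832 - 2697 = -1865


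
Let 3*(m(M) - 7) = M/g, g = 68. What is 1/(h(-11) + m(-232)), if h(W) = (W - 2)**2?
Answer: 51/8918 ≈ 0.0057188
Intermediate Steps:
m(M) = 7 + M/204 (m(M) = 7 + (M/68)/3 = 7 + M/204)
h(W) = (-2 + W)**2
1/(h(-11) + m(-232)) = 1/((-2 - 11)**2 + (7 + (1/204)*(-232))) = 1/((-13)**2 + (7 - 58/51)) = 1/(169 + 299/51) = 1/(8918/51) = 51/8918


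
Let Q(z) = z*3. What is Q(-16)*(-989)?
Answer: 47472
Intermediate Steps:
Q(z) = 3*z
Q(-16)*(-989) = (3*(-16))*(-989) = -48*(-989) = 47472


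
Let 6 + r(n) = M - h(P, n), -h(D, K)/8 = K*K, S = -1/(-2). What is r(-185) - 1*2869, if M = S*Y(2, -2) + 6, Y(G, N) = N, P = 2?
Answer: 270930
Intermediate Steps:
S = ½ (S = -1*(-½) = ½ ≈ 0.50000)
h(D, K) = -8*K² (h(D, K) = -8*K*K = -8*K²)
M = 5 (M = (½)*(-2) + 6 = -1 + 6 = 5)
r(n) = -1 + 8*n² (r(n) = -6 + (5 - (-8)*n²) = -6 + (5 + 8*n²) = -1 + 8*n²)
r(-185) - 1*2869 = (-1 + 8*(-185)²) - 1*2869 = (-1 + 8*34225) - 2869 = (-1 + 273800) - 2869 = 273799 - 2869 = 270930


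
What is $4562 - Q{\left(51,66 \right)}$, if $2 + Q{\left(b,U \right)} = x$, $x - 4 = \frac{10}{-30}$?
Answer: $\frac{13681}{3} \approx 4560.3$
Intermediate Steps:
$x = \frac{11}{3}$ ($x = 4 + \frac{10}{-30} = 4 + 10 \left(- \frac{1}{30}\right) = 4 - \frac{1}{3} = \frac{11}{3} \approx 3.6667$)
$Q{\left(b,U \right)} = \frac{5}{3}$ ($Q{\left(b,U \right)} = -2 + \frac{11}{3} = \frac{5}{3}$)
$4562 - Q{\left(51,66 \right)} = 4562 - \frac{5}{3} = \frac{13681}{3}$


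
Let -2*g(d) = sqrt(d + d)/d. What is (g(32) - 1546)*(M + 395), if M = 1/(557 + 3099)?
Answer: -17862332649/29248 ≈ -6.1072e+5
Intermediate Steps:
M = 1/3656 ≈ 0.00027352
g(d) = -sqrt(2)/(2*sqrt(d)) (g(d) = -sqrt(d + d)/(2*d) = -sqrt(2*d)/(2*d) = -sqrt(2)*sqrt(d)/(2*d) = -sqrt(2)/(2*sqrt(d)))
(g(32) - 1546)*(M + 395) = (-sqrt(2)/(2*sqrt(32)) - 1546)*(1/3656 + 395) = (-sqrt(2)*sqrt(2)/8/2 - 1546)*(1444121/3656) = (-1/8 - 1546)*(1444121/3656) = -12369/8*1444121/3656 = -17862332649/29248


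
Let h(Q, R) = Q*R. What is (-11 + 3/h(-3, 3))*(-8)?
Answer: 272/3 ≈ 90.667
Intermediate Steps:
(-11 + 3/h(-3, 3))*(-8) = (-11 + 3/((-3*3)))*(-8) = (-11 + 3/(-9))*(-8) = (-11 + 3*(-⅑))*(-8) = (-11 - ⅓)*(-8) = -34/3*(-8) = 272/3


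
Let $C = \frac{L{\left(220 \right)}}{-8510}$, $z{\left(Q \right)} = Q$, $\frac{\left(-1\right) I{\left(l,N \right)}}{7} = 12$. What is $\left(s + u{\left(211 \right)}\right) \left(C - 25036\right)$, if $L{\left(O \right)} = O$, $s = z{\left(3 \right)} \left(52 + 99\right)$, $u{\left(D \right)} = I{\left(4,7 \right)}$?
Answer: $- \frac{7861787802}{851} \approx -9.2383 \cdot 10^{6}$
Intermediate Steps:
$I{\left(l,N \right)} = -84$ ($I{\left(l,N \right)} = \left(-7\right) 12 = -84$)
$u{\left(D \right)} = -84$
$s = 453$ ($s = 3 \left(52 + 99\right) = 3 \cdot 151 = 453$)
$C = - \frac{22}{851}$ ($C = \frac{220}{-8510} = 220 \left(- \frac{1}{8510}\right) = - \frac{22}{851} \approx -0.025852$)
$\left(s + u{\left(211 \right)}\right) \left(C - 25036\right) = \left(453 - 84\right) \left(- \frac{22}{851} - 25036\right) = 369 \left(- \frac{21305658}{851}\right) = - \frac{7861787802}{851}$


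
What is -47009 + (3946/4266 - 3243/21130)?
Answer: -2118674490439/45070290 ≈ -47008.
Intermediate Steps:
-47009 + (3946/4266 - 3243/21130) = -47009 + (3946*(1/4266) - 3243*1/21130) = -47009 + (1973/2133 - 3243/21130) = -47009 + 34772171/45070290 = -2118674490439/45070290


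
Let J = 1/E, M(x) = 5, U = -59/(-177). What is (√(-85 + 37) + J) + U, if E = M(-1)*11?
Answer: 58/165 + 4*I*√3 ≈ 0.35152 + 6.9282*I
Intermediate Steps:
U = ⅓ (U = -59*(-1/177) = ⅓ ≈ 0.33333)
E = 55 (E = 5*11 = 55)
J = 1/55 ≈ 0.018182
(√(-85 + 37) + J) + U = (√(-85 + 37) + 1/55) + ⅓ = (√(-48) + 1/55) + ⅓ = (4*I*√3 + 1/55) + ⅓ = (1/55 + 4*I*√3) + ⅓ = 58/165 + 4*I*√3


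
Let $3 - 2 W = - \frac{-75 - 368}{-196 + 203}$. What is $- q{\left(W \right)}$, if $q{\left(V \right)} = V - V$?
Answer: $0$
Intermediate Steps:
$W = - \frac{211}{7}$ ($W = \frac{3}{2} - \frac{\left(-1\right) \frac{-75 - 368}{-196 + 203}}{2} = \frac{3}{2} - \frac{\left(-1\right) \left(- \frac{443}{7}\right)}{2} = \frac{3}{2} - \frac{443}{14} = - \frac{211}{7} \approx -30.143$)
$q{\left(V \right)} = 0$
$- q{\left(W \right)} = \left(-1\right) 0 = 0$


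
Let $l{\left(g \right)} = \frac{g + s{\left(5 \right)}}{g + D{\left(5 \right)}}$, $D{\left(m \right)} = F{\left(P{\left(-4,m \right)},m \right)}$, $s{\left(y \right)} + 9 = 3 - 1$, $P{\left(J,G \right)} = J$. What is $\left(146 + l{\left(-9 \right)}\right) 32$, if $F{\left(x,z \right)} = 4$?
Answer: $\frac{23872}{5} \approx 4774.4$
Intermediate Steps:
$s{\left(y \right)} = -7$ ($s{\left(y \right)} = -9 + \left(3 - 1\right) = -9 + 2 = -7$)
$D{\left(m \right)} = 4$
$l{\left(g \right)} = \frac{-7 + g}{4 + g}$ ($l{\left(g \right)} = \frac{g - 7}{g + 4} = \frac{-7 + g}{4 + g}$)
$\left(146 + l{\left(-9 \right)}\right) 32 = \left(146 + \frac{-7 - 9}{4 - 9}\right) 32 = \left(146 + \frac{1}{-5} \left(-16\right)\right) 32 = \left(146 - - \frac{16}{5}\right) 32 = \left(146 + \frac{16}{5}\right) 32 = \frac{746}{5} \cdot 32 = \frac{23872}{5}$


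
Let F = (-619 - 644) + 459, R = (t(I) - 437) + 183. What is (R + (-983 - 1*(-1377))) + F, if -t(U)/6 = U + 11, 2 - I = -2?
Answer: -754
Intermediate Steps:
I = 4 (I = 2 - 1*(-2) = 2 + 2 = 4)
t(U) = -66 - 6*U (t(U) = -6*(U + 11) = -6*(11 + U) = -66 - 6*U)
R = -344 (R = ((-66 - 6*4) - 437) + 183 = ((-66 - 24) - 437) + 183 = (-90 - 437) + 183 = -527 + 183 = -344)
F = -804 (F = -1263 + 459 = -804)
(R + (-983 - 1*(-1377))) + F = (-344 + (-983 - 1*(-1377))) - 804 = (-344 + (-983 + 1377)) - 804 = (-344 + 394) - 804 = 50 - 804 = -754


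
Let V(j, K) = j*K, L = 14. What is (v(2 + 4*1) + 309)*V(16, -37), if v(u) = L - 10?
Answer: -185296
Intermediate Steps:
V(j, K) = K*j
v(u) = 4 (v(u) = 14 - 10 = 4)
(v(2 + 4*1) + 309)*V(16, -37) = (4 + 309)*(-37*16) = 313*(-592) = -185296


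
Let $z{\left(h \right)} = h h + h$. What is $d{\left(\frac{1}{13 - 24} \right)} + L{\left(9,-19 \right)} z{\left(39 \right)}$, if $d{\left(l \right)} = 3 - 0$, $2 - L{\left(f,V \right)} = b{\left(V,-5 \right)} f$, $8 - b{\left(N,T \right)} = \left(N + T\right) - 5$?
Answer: $-516357$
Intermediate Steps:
$z{\left(h \right)} = h + h^{2}$ ($z{\left(h \right)} = h^{2} + h = h + h^{2}$)
$b{\left(N,T \right)} = 13 - N - T$ ($b{\left(N,T \right)} = 8 - \left(\left(N + T\right) - 5\right) = 8 - \left(-5 + N + T\right) = 13 - N - T$)
$L{\left(f,V \right)} = 2 - f \left(18 - V\right)$ ($L{\left(f,V \right)} = 2 - \left(13 - V - -5\right) f = 2 - \left(13 - V + 5\right) f = 2 - \left(18 - V\right) f = 2 - f \left(18 - V\right)$)
$d{\left(l \right)} = 3$ ($d{\left(l \right)} = 3 + 0 = 3$)
$d{\left(\frac{1}{13 - 24} \right)} + L{\left(9,-19 \right)} z{\left(39 \right)} = 3 + \left(2 + 9 \left(-18 - 19\right)\right) 39 \left(1 + 39\right) = 3 + \left(2 + 9 \left(-37\right)\right) 39 \cdot 40 = 3 + \left(2 - 333\right) 1560 = 3 - 516360 = -516357$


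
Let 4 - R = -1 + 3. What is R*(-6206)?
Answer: -12412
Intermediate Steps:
R = 2 (R = 4 - (-1 + 3) = 4 - 1*2 = 4 - 2 = 2)
R*(-6206) = 2*(-6206) = -12412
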